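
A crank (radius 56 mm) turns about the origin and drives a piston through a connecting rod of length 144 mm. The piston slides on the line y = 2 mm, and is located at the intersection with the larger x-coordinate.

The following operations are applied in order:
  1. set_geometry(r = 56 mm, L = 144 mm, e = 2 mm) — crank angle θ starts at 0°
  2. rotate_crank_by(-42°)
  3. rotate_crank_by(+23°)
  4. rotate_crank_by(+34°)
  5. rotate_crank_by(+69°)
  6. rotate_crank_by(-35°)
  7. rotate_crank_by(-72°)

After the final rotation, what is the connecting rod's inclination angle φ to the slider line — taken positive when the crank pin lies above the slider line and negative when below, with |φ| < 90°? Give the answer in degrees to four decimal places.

set_geometry: r = 56 mm, L = 144 mm, e = 2 mm; θ ← 0°
rotate_crank_by(-42°): θ ← 0° -42° = -42°
rotate_crank_by(+23°): θ ← -42° +23° = -19°
rotate_crank_by(+34°): θ ← -19° +34° = 15°
rotate_crank_by(+69°): θ ← 15° +69° = 84°
rotate_crank_by(-35°): θ ← 84° -35° = 49°
rotate_crank_by(-72°): θ ← 49° -72° = -23°
crank pin P = (r cos θ, r sin θ) = (51.548272, -21.880943)
h = r sin θ − e = -21.880943 − 2 = -23.880943
sin φ = h / L = -23.880943 / 144 = -0.16583988
φ = arcsin(-0.16583988) = -9.546028°

-9.5460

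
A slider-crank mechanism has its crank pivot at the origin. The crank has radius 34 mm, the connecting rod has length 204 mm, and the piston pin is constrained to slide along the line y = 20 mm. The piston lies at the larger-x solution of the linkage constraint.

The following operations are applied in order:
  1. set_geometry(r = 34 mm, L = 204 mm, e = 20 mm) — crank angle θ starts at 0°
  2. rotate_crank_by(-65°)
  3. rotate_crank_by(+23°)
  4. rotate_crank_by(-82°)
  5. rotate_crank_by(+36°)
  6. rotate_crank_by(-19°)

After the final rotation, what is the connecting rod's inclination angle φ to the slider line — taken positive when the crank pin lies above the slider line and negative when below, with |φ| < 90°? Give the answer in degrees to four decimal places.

-14.9172

set_geometry: r = 34 mm, L = 204 mm, e = 20 mm; θ ← 0°
rotate_crank_by(-65°): θ ← 0° -65° = -65°
rotate_crank_by(+23°): θ ← -65° +23° = -42°
rotate_crank_by(-82°): θ ← -42° -82° = -124°
rotate_crank_by(+36°): θ ← -124° +36° = -88°
rotate_crank_by(-19°): θ ← -88° -19° = -107°
crank pin P = (r cos θ, r sin θ) = (-9.940638, -32.514362)
h = r sin θ − e = -32.514362 − 20 = -52.514362
sin φ = h / L = -52.514362 / 204 = -0.25742334
φ = arcsin(-0.25742334) = -14.917227°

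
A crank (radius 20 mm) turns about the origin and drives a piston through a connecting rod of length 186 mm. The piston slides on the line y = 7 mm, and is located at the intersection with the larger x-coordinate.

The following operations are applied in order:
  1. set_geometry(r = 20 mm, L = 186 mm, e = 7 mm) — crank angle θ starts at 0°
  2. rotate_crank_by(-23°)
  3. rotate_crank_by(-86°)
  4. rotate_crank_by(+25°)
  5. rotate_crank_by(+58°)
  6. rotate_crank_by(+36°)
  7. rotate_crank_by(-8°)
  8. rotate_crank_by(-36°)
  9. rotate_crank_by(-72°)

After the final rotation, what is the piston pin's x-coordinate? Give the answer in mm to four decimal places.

178.6291

set_geometry: r = 20 mm, L = 186 mm, e = 7 mm; θ ← 0°
rotate_crank_by(-23°): θ ← 0° -23° = -23°
rotate_crank_by(-86°): θ ← -23° -86° = -109°
rotate_crank_by(+25°): θ ← -109° +25° = -84°
rotate_crank_by(+58°): θ ← -84° +58° = -26°
rotate_crank_by(+36°): θ ← -26° +36° = 10°
rotate_crank_by(-8°): θ ← 10° -8° = 2°
rotate_crank_by(-36°): θ ← 2° -36° = -34°
rotate_crank_by(-72°): θ ← -34° -72° = -106°
crank pin P = (r cos θ, r sin θ) = (-5.512747, -19.225234)
h = r sin θ − e = -19.225234 − 7 = -26.225234
x = r cos θ + √(L² − h²) = -5.512747 + √(34596.0 − 687.7629) = -5.512747 + 184.141894 = 178.629147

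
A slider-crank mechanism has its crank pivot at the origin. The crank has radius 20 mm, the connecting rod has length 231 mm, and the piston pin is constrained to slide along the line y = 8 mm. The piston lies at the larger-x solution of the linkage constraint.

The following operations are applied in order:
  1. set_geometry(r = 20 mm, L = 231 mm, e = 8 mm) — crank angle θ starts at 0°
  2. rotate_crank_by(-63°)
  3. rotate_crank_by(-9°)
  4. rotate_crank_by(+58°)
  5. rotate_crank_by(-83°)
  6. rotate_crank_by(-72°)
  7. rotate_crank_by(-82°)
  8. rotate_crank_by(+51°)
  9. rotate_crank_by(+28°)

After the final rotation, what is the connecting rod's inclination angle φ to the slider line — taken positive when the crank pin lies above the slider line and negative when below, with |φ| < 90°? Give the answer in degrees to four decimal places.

set_geometry: r = 20 mm, L = 231 mm, e = 8 mm; θ ← 0°
rotate_crank_by(-63°): θ ← 0° -63° = -63°
rotate_crank_by(-9°): θ ← -63° -9° = -72°
rotate_crank_by(+58°): θ ← -72° +58° = -14°
rotate_crank_by(-83°): θ ← -14° -83° = -97°
rotate_crank_by(-72°): θ ← -97° -72° = -169°
rotate_crank_by(-82°): θ ← -169° -82° = -251°
rotate_crank_by(+51°): θ ← -251° +51° = -200°
rotate_crank_by(+28°): θ ← -200° +28° = -172°
crank pin P = (r cos θ, r sin θ) = (-19.805361, -2.783462)
h = r sin θ − e = -2.783462 − 8 = -10.783462
sin φ = h / L = -10.783462 / 231 = -0.04668165
φ = arcsin(-0.04668165) = -2.675634°

-2.6756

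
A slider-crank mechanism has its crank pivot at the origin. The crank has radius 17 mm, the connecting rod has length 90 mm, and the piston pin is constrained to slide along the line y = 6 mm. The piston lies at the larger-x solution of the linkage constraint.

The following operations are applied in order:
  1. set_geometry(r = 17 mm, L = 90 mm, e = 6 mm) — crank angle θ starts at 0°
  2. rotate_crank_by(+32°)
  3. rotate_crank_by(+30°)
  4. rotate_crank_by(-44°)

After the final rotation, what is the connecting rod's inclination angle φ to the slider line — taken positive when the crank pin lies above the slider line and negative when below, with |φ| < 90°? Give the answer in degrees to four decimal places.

set_geometry: r = 17 mm, L = 90 mm, e = 6 mm; θ ← 0°
rotate_crank_by(+32°): θ ← 0° +32° = 32°
rotate_crank_by(+30°): θ ← 32° +30° = 62°
rotate_crank_by(-44°): θ ← 62° -44° = 18°
crank pin P = (r cos θ, r sin θ) = (16.167961, 5.253289)
h = r sin θ − e = 5.253289 − 6 = -0.746711
sin φ = h / L = -0.746711 / 90 = -0.00829679
φ = arcsin(-0.00829679) = -0.475377°

-0.4754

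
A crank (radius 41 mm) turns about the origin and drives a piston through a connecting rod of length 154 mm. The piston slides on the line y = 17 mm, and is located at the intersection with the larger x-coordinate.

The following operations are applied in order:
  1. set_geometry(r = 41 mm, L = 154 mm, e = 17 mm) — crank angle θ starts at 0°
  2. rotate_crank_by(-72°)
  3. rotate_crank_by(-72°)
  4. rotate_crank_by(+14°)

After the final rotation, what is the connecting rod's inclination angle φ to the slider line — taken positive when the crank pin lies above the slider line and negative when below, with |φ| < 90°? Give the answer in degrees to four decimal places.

set_geometry: r = 41 mm, L = 154 mm, e = 17 mm; θ ← 0°
rotate_crank_by(-72°): θ ← 0° -72° = -72°
rotate_crank_by(-72°): θ ← -72° -72° = -144°
rotate_crank_by(+14°): θ ← -144° +14° = -130°
crank pin P = (r cos θ, r sin θ) = (-26.354292, -31.407822)
h = r sin θ − e = -31.407822 − 17 = -48.407822
sin φ = h / L = -48.407822 / 154 = -0.31433651
φ = arcsin(-0.31433651) = -18.320764°

-18.3208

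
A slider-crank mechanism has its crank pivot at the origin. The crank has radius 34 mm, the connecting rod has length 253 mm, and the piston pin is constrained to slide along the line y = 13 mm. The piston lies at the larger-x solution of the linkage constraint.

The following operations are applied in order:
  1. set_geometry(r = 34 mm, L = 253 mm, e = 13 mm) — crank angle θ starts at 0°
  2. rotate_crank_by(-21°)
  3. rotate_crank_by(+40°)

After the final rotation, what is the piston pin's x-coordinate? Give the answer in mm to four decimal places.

set_geometry: r = 34 mm, L = 253 mm, e = 13 mm; θ ← 0°
rotate_crank_by(-21°): θ ← 0° -21° = -21°
rotate_crank_by(+40°): θ ← -21° +40° = 19°
crank pin P = (r cos θ, r sin θ) = (32.147632, 11.069317)
h = r sin θ − e = 11.069317 − 13 = -1.930683
x = r cos θ + √(L² − h²) = 32.147632 + √(64009.0 − 3.7275) = 32.147632 + 252.992633 = 285.140265

285.1403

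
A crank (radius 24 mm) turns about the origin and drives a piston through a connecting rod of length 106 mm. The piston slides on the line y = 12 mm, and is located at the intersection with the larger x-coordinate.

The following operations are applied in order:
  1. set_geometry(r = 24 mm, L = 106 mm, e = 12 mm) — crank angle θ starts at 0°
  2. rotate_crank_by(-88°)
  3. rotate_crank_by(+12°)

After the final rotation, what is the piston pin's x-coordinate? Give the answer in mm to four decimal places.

105.7602

set_geometry: r = 24 mm, L = 106 mm, e = 12 mm; θ ← 0°
rotate_crank_by(-88°): θ ← 0° -88° = -88°
rotate_crank_by(+12°): θ ← -88° +12° = -76°
crank pin P = (r cos θ, r sin θ) = (5.806125, -23.287097)
h = r sin θ − e = -23.287097 − 12 = -35.287097
x = r cos θ + √(L² − h²) = 5.806125 + √(11236.0 − 1245.1792) = 5.806125 + 99.954093 = 105.760219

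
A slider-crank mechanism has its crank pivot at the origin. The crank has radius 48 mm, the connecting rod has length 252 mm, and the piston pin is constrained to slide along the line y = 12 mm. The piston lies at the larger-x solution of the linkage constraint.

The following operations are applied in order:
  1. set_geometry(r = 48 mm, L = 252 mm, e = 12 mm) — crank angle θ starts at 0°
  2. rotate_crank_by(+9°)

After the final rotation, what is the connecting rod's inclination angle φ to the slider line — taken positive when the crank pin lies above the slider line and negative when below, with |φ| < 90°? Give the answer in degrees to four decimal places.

set_geometry: r = 48 mm, L = 252 mm, e = 12 mm; θ ← 0°
rotate_crank_by(+9°): θ ← 0° +9° = 9°
crank pin P = (r cos θ, r sin θ) = (47.409040, 7.508854)
h = r sin θ − e = 7.508854 − 12 = -4.491146
sin φ = h / L = -4.491146 / 252 = -0.01782201
φ = arcsin(-0.01782201) = -1.021180°

-1.0212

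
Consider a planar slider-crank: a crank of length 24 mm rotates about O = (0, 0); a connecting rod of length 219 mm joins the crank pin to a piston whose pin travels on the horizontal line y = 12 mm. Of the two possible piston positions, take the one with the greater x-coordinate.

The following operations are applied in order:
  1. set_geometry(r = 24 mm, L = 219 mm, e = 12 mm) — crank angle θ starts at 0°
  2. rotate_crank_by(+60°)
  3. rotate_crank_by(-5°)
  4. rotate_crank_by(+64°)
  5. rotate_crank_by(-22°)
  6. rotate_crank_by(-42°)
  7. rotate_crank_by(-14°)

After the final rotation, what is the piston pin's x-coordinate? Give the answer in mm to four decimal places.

set_geometry: r = 24 mm, L = 219 mm, e = 12 mm; θ ← 0°
rotate_crank_by(+60°): θ ← 0° +60° = 60°
rotate_crank_by(-5°): θ ← 60° -5° = 55°
rotate_crank_by(+64°): θ ← 55° +64° = 119°
rotate_crank_by(-22°): θ ← 119° -22° = 97°
rotate_crank_by(-42°): θ ← 97° -42° = 55°
rotate_crank_by(-14°): θ ← 55° -14° = 41°
crank pin P = (r cos θ, r sin θ) = (18.113030, 15.745417)
h = r sin θ − e = 15.745417 − 12 = 3.745417
x = r cos θ + √(L² − h²) = 18.113030 + √(47961.0 − 14.0281) = 18.113030 + 218.967970 = 237.081000

237.0810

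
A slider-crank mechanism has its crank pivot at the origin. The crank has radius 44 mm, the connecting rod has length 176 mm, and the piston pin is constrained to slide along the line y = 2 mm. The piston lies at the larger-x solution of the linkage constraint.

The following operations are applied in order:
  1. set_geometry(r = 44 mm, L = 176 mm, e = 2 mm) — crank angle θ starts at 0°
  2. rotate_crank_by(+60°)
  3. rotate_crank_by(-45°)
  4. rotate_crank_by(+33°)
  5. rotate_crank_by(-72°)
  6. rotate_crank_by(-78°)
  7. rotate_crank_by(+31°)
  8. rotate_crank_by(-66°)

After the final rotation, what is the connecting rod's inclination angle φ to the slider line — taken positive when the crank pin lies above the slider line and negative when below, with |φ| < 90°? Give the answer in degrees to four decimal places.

set_geometry: r = 44 mm, L = 176 mm, e = 2 mm; θ ← 0°
rotate_crank_by(+60°): θ ← 0° +60° = 60°
rotate_crank_by(-45°): θ ← 60° -45° = 15°
rotate_crank_by(+33°): θ ← 15° +33° = 48°
rotate_crank_by(-72°): θ ← 48° -72° = -24°
rotate_crank_by(-78°): θ ← -24° -78° = -102°
rotate_crank_by(+31°): θ ← -102° +31° = -71°
rotate_crank_by(-66°): θ ← -71° -66° = -137°
crank pin P = (r cos θ, r sin θ) = (-32.179563, -30.007928)
h = r sin θ − e = -30.007928 − 2 = -32.007928
sin φ = h / L = -32.007928 / 176 = -0.18186323
φ = arcsin(-0.18186323) = -10.478306°

-10.4783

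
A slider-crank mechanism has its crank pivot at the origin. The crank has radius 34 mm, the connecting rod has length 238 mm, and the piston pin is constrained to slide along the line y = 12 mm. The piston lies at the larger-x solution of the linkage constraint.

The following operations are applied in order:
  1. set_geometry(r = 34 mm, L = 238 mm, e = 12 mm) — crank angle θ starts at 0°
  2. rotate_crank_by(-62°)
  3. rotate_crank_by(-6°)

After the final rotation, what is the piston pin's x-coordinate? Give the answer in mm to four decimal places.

246.7230

set_geometry: r = 34 mm, L = 238 mm, e = 12 mm; θ ← 0°
rotate_crank_by(-62°): θ ← 0° -62° = -62°
rotate_crank_by(-6°): θ ← -62° -6° = -68°
crank pin P = (r cos θ, r sin θ) = (12.736624, -31.524251)
h = r sin θ − e = -31.524251 − 12 = -43.524251
x = r cos θ + √(L² − h²) = 12.736624 + √(56644.0 − 1894.3604) = 12.736624 + 233.986409 = 246.723033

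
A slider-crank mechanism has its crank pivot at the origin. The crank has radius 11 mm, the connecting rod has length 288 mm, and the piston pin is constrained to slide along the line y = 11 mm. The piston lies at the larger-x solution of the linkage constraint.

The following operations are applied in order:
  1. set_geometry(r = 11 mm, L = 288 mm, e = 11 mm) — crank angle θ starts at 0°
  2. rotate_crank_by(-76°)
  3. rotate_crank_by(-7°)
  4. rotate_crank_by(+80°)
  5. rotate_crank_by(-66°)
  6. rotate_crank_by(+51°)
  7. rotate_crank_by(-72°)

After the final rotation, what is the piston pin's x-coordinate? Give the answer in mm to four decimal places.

set_geometry: r = 11 mm, L = 288 mm, e = 11 mm; θ ← 0°
rotate_crank_by(-76°): θ ← 0° -76° = -76°
rotate_crank_by(-7°): θ ← -76° -7° = -83°
rotate_crank_by(+80°): θ ← -83° +80° = -3°
rotate_crank_by(-66°): θ ← -3° -66° = -69°
rotate_crank_by(+51°): θ ← -69° +51° = -18°
rotate_crank_by(-72°): θ ← -18° -72° = -90°
crank pin P = (r cos θ, r sin θ) = (0.000000, -11.000000)
h = r sin θ − e = -11.000000 − 11 = -22.000000
x = r cos θ + √(L² − h²) = 0.000000 + √(82944.0 − 484.0000) = 0.000000 + 287.158493 = 287.158493

287.1585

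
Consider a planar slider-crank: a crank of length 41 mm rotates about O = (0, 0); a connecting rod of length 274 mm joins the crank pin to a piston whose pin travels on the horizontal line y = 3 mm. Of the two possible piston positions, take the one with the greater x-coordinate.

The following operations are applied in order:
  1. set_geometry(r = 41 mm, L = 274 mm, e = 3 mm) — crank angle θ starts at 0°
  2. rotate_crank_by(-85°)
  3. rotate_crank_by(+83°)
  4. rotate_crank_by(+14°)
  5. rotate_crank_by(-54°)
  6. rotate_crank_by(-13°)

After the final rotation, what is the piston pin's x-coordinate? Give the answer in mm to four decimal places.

set_geometry: r = 41 mm, L = 274 mm, e = 3 mm; θ ← 0°
rotate_crank_by(-85°): θ ← 0° -85° = -85°
rotate_crank_by(+83°): θ ← -85° +83° = -2°
rotate_crank_by(+14°): θ ← -2° +14° = 12°
rotate_crank_by(-54°): θ ← 12° -54° = -42°
rotate_crank_by(-13°): θ ← -42° -13° = -55°
crank pin P = (r cos θ, r sin θ) = (23.516634, -33.585234)
h = r sin θ − e = -33.585234 − 3 = -36.585234
x = r cos θ + √(L² − h²) = 23.516634 + √(75076.0 − 1338.4793) = 23.516634 + 271.546535 = 295.063169

295.0632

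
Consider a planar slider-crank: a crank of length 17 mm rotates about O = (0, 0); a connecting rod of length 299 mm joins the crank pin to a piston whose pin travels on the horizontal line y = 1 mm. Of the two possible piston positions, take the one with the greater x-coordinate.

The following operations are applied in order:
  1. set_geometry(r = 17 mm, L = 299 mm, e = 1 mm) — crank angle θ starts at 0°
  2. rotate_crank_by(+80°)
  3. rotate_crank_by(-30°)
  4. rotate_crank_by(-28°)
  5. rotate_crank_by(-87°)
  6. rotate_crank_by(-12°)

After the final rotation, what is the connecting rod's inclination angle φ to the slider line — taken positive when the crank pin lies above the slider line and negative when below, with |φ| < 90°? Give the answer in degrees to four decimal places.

-3.3677

set_geometry: r = 17 mm, L = 299 mm, e = 1 mm; θ ← 0°
rotate_crank_by(+80°): θ ← 0° +80° = 80°
rotate_crank_by(-30°): θ ← 80° -30° = 50°
rotate_crank_by(-28°): θ ← 50° -28° = 22°
rotate_crank_by(-87°): θ ← 22° -87° = -65°
rotate_crank_by(-12°): θ ← -65° -12° = -77°
crank pin P = (r cos θ, r sin θ) = (3.824168, -16.564291)
h = r sin θ − e = -16.564291 − 1 = -17.564291
sin φ = h / L = -17.564291 / 299 = -0.05874345
φ = arcsin(-0.05874345) = -3.367690°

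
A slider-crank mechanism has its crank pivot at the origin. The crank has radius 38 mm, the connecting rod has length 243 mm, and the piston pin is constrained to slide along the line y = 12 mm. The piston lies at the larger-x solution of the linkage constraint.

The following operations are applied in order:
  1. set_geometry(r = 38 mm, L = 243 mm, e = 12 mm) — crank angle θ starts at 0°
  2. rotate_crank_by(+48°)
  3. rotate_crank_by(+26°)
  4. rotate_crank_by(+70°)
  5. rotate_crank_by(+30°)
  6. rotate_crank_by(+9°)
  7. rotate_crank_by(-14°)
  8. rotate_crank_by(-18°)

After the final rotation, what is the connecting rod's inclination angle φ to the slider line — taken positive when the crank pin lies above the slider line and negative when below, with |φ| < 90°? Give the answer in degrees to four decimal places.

1.5146

set_geometry: r = 38 mm, L = 243 mm, e = 12 mm; θ ← 0°
rotate_crank_by(+48°): θ ← 0° +48° = 48°
rotate_crank_by(+26°): θ ← 48° +26° = 74°
rotate_crank_by(+70°): θ ← 74° +70° = 144°
rotate_crank_by(+30°): θ ← 144° +30° = 174°
rotate_crank_by(+9°): θ ← 174° +9° = 183°
rotate_crank_by(-14°): θ ← 183° -14° = 169°
rotate_crank_by(-18°): θ ← 169° -18° = 151°
crank pin P = (r cos θ, r sin θ) = (-33.235549, 18.422766)
h = r sin θ − e = 18.422766 − 12 = 6.422766
sin φ = h / L = 6.422766 / 243 = 0.02643113
φ = arcsin(0.02643113) = 1.514569°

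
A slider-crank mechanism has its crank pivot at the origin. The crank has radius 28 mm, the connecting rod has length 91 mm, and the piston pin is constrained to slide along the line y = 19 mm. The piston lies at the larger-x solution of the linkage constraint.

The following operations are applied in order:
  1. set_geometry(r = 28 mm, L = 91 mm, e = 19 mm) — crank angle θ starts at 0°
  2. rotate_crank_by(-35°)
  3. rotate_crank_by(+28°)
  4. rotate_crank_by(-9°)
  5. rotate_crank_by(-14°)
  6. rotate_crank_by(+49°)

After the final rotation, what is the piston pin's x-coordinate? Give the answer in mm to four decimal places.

set_geometry: r = 28 mm, L = 91 mm, e = 19 mm; θ ← 0°
rotate_crank_by(-35°): θ ← 0° -35° = -35°
rotate_crank_by(+28°): θ ← -35° +28° = -7°
rotate_crank_by(-9°): θ ← -7° -9° = -16°
rotate_crank_by(-14°): θ ← -16° -14° = -30°
rotate_crank_by(+49°): θ ← -30° +49° = 19°
crank pin P = (r cos θ, r sin θ) = (26.474520, 9.115908)
h = r sin θ − e = 9.115908 − 19 = -9.884092
x = r cos θ + √(L² − h²) = 26.474520 + √(8281.0 − 97.6953) = 26.474520 + 90.461620 = 116.936140

116.9361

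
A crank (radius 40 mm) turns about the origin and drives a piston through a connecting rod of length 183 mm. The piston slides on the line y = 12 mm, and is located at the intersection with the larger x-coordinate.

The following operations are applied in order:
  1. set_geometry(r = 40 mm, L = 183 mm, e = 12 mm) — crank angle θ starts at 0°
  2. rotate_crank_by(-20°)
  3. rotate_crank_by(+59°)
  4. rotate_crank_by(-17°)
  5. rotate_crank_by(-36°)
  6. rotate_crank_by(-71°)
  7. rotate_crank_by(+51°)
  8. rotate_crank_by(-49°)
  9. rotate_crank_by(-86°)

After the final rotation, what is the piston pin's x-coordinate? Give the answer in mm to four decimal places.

set_geometry: r = 40 mm, L = 183 mm, e = 12 mm; θ ← 0°
rotate_crank_by(-20°): θ ← 0° -20° = -20°
rotate_crank_by(+59°): θ ← -20° +59° = 39°
rotate_crank_by(-17°): θ ← 39° -17° = 22°
rotate_crank_by(-36°): θ ← 22° -36° = -14°
rotate_crank_by(-71°): θ ← -14° -71° = -85°
rotate_crank_by(+51°): θ ← -85° +51° = -34°
rotate_crank_by(-49°): θ ← -34° -49° = -83°
rotate_crank_by(-86°): θ ← -83° -86° = -169°
crank pin P = (r cos θ, r sin θ) = (-39.265087, -7.632360)
h = r sin θ − e = -7.632360 − 12 = -19.632360
x = r cos θ + √(L² − h²) = -39.265087 + √(33489.0 − 385.4296) = -39.265087 + 181.943866 = 142.678779

142.6788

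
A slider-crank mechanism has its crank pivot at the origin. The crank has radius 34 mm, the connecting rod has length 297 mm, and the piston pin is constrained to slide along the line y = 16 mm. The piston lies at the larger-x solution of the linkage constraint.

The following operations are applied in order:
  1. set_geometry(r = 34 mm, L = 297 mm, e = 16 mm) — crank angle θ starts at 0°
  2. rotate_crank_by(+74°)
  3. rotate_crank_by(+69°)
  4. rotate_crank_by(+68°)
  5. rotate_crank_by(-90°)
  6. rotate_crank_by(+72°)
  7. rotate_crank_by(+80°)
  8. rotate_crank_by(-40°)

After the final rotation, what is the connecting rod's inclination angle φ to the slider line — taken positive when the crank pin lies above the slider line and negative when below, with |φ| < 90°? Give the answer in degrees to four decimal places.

-8.3546

set_geometry: r = 34 mm, L = 297 mm, e = 16 mm; θ ← 0°
rotate_crank_by(+74°): θ ← 0° +74° = 74°
rotate_crank_by(+69°): θ ← 74° +69° = 143°
rotate_crank_by(+68°): θ ← 143° +68° = 211°
rotate_crank_by(-90°): θ ← 211° -90° = 121°
rotate_crank_by(+72°): θ ← 121° +72° = 193°
rotate_crank_by(+80°): θ ← 193° +80° = 273°
rotate_crank_by(-40°): θ ← 273° -40° = 233°
crank pin P = (r cos θ, r sin θ) = (-20.461711, -27.153607)
h = r sin θ − e = -27.153607 − 16 = -43.153607
sin φ = h / L = -43.153607 / 297 = -0.14529834
φ = arcsin(-0.14529834) = -8.354556°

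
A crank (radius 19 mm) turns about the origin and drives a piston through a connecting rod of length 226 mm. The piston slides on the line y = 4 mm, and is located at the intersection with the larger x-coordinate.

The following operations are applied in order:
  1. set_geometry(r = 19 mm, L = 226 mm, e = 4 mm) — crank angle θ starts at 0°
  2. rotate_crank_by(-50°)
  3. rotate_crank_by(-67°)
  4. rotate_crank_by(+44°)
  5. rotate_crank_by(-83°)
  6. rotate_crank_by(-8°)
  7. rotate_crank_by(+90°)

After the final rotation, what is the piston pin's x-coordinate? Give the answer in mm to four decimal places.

set_geometry: r = 19 mm, L = 226 mm, e = 4 mm; θ ← 0°
rotate_crank_by(-50°): θ ← 0° -50° = -50°
rotate_crank_by(-67°): θ ← -50° -67° = -117°
rotate_crank_by(+44°): θ ← -117° +44° = -73°
rotate_crank_by(-83°): θ ← -73° -83° = -156°
rotate_crank_by(-8°): θ ← -156° -8° = -164°
rotate_crank_by(+90°): θ ← -164° +90° = -74°
crank pin P = (r cos θ, r sin θ) = (5.237110, -18.263972)
h = r sin θ − e = -18.263972 − 4 = -22.263972
x = r cos θ + √(L² − h²) = 5.237110 + √(51076.0 − 495.6845) = 5.237110 + 224.900679 = 230.137789

230.1378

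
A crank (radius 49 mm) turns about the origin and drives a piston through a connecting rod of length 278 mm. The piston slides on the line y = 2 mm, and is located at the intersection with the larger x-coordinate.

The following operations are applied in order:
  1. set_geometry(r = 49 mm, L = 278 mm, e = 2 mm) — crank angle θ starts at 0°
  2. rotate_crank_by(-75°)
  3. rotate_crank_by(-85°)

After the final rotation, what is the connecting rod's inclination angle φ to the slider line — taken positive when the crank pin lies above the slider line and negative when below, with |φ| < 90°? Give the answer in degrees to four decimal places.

set_geometry: r = 49 mm, L = 278 mm, e = 2 mm; θ ← 0°
rotate_crank_by(-75°): θ ← 0° -75° = -75°
rotate_crank_by(-85°): θ ← -75° -85° = -160°
crank pin P = (r cos θ, r sin θ) = (-46.044938, -16.758987)
h = r sin θ − e = -16.758987 − 2 = -18.758987
sin φ = h / L = -18.758987 / 278 = -0.06747837
φ = arcsin(-0.06747837) = -3.869166°

-3.8692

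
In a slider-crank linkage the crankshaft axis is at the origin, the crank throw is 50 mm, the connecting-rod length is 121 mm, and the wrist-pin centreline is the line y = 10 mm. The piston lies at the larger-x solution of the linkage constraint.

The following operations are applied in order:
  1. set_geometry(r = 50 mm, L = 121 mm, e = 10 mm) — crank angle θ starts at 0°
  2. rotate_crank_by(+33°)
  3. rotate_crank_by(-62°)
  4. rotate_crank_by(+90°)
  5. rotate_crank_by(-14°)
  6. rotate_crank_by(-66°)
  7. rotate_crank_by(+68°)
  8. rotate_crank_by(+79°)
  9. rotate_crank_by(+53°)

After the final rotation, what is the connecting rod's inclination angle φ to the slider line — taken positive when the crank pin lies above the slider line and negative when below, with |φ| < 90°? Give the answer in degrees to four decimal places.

set_geometry: r = 50 mm, L = 121 mm, e = 10 mm; θ ← 0°
rotate_crank_by(+33°): θ ← 0° +33° = 33°
rotate_crank_by(-62°): θ ← 33° -62° = -29°
rotate_crank_by(+90°): θ ← -29° +90° = 61°
rotate_crank_by(-14°): θ ← 61° -14° = 47°
rotate_crank_by(-66°): θ ← 47° -66° = -19°
rotate_crank_by(+68°): θ ← -19° +68° = 49°
rotate_crank_by(+79°): θ ← 49° +79° = 128°
rotate_crank_by(+53°): θ ← 128° +53° = 181°
crank pin P = (r cos θ, r sin θ) = (-49.992385, -0.872620)
h = r sin θ − e = -0.872620 − 10 = -10.872620
sin φ = h / L = -10.872620 / 121 = -0.08985637
φ = arcsin(-0.08985637) = -5.155344°

-5.1553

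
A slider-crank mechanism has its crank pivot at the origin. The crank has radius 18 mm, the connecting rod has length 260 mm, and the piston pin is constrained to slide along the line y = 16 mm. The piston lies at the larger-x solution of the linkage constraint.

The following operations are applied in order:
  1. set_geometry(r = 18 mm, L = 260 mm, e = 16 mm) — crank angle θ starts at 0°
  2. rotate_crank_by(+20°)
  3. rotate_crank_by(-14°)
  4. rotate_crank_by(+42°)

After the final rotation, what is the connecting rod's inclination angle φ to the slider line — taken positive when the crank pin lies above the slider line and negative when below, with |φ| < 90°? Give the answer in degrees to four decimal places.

set_geometry: r = 18 mm, L = 260 mm, e = 16 mm; θ ← 0°
rotate_crank_by(+20°): θ ← 0° +20° = 20°
rotate_crank_by(-14°): θ ← 20° -14° = 6°
rotate_crank_by(+42°): θ ← 6° +42° = 48°
crank pin P = (r cos θ, r sin θ) = (12.044351, 13.376607)
h = r sin θ − e = 13.376607 − 16 = -2.623393
sin φ = h / L = -2.623393 / 260 = -0.01008997
φ = arcsin(-0.01008997) = -0.578123°

-0.5781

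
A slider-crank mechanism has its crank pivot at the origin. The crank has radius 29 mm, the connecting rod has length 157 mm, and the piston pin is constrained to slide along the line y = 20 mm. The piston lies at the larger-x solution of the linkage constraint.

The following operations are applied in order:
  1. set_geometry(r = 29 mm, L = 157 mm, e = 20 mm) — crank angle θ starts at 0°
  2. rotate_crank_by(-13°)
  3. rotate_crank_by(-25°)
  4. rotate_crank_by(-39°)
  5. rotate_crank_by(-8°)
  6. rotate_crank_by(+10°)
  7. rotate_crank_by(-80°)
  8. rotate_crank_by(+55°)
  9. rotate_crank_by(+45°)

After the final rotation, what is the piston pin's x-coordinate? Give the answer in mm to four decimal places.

set_geometry: r = 29 mm, L = 157 mm, e = 20 mm; θ ← 0°
rotate_crank_by(-13°): θ ← 0° -13° = -13°
rotate_crank_by(-25°): θ ← -13° -25° = -38°
rotate_crank_by(-39°): θ ← -38° -39° = -77°
rotate_crank_by(-8°): θ ← -77° -8° = -85°
rotate_crank_by(+10°): θ ← -85° +10° = -75°
rotate_crank_by(-80°): θ ← -75° -80° = -155°
rotate_crank_by(+55°): θ ← -155° +55° = -100°
rotate_crank_by(+45°): θ ← -100° +45° = -55°
crank pin P = (r cos θ, r sin θ) = (16.633717, -23.755409)
h = r sin θ − e = -23.755409 − 20 = -43.755409
x = r cos θ + √(L² − h²) = 16.633717 + √(24649.0 − 1914.5358) = 16.633717 + 150.779522 = 167.413238

167.4132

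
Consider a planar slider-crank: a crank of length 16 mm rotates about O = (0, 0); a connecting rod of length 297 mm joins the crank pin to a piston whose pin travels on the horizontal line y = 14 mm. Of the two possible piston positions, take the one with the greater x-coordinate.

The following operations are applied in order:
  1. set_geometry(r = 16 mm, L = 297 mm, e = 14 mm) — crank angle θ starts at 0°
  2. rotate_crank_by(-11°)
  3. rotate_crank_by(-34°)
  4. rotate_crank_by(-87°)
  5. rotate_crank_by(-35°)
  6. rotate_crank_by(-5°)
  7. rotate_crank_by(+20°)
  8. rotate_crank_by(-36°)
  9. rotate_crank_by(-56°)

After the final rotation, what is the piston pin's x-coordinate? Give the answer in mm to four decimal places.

289.9858

set_geometry: r = 16 mm, L = 297 mm, e = 14 mm; θ ← 0°
rotate_crank_by(-11°): θ ← 0° -11° = -11°
rotate_crank_by(-34°): θ ← -11° -34° = -45°
rotate_crank_by(-87°): θ ← -45° -87° = -132°
rotate_crank_by(-35°): θ ← -132° -35° = -167°
rotate_crank_by(-5°): θ ← -167° -5° = -172°
rotate_crank_by(+20°): θ ← -172° +20° = -152°
rotate_crank_by(-36°): θ ← -152° -36° = -188°
rotate_crank_by(-56°): θ ← -188° -56° = -244°
crank pin P = (r cos θ, r sin θ) = (-7.013938, 14.380705)
h = r sin θ − e = 14.380705 − 14 = 0.380705
x = r cos θ + √(L² − h²) = -7.013938 + √(88209.0 − 0.1449) = -7.013938 + 296.999756 = 289.985818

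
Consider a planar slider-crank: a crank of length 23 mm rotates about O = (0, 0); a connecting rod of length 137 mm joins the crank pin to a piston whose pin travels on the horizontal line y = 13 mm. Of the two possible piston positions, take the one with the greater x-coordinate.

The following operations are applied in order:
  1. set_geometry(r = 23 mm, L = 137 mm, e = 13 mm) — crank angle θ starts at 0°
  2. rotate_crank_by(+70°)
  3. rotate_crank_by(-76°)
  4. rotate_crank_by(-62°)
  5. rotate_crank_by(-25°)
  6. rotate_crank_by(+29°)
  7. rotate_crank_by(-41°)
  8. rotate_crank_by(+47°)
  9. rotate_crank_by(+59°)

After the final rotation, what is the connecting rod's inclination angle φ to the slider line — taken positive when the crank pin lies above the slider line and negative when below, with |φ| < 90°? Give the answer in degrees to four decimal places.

-5.2764

set_geometry: r = 23 mm, L = 137 mm, e = 13 mm; θ ← 0°
rotate_crank_by(+70°): θ ← 0° +70° = 70°
rotate_crank_by(-76°): θ ← 70° -76° = -6°
rotate_crank_by(-62°): θ ← -6° -62° = -68°
rotate_crank_by(-25°): θ ← -68° -25° = -93°
rotate_crank_by(+29°): θ ← -93° +29° = -64°
rotate_crank_by(-41°): θ ← -64° -41° = -105°
rotate_crank_by(+47°): θ ← -105° +47° = -58°
rotate_crank_by(+59°): θ ← -58° +59° = 1°
crank pin P = (r cos θ, r sin θ) = (22.996497, 0.401405)
h = r sin θ − e = 0.401405 − 13 = -12.598595
sin φ = h / L = -12.598595 / 137 = -0.09196054
φ = arcsin(-0.09196054) = -5.276406°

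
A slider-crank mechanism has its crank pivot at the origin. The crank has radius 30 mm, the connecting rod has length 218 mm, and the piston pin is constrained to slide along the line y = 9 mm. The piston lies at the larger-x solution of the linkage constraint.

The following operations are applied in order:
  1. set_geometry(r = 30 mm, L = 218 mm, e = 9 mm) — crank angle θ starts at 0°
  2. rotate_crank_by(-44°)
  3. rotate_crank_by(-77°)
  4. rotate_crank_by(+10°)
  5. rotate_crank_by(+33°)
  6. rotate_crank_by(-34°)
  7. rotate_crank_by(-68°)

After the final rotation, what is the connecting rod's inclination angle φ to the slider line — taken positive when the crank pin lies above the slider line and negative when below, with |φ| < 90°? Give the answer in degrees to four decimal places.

-2.3661

set_geometry: r = 30 mm, L = 218 mm, e = 9 mm; θ ← 0°
rotate_crank_by(-44°): θ ← 0° -44° = -44°
rotate_crank_by(-77°): θ ← -44° -77° = -121°
rotate_crank_by(+10°): θ ← -121° +10° = -111°
rotate_crank_by(+33°): θ ← -111° +33° = -78°
rotate_crank_by(-34°): θ ← -78° -34° = -112°
rotate_crank_by(-68°): θ ← -112° -68° = -180°
crank pin P = (r cos θ, r sin θ) = (-30.000000, -0.000000)
h = r sin θ − e = -0.000000 − 9 = -9.000000
sin φ = h / L = -9.000000 / 218 = -0.04128440
φ = arcsin(-0.04128440) = -2.366095°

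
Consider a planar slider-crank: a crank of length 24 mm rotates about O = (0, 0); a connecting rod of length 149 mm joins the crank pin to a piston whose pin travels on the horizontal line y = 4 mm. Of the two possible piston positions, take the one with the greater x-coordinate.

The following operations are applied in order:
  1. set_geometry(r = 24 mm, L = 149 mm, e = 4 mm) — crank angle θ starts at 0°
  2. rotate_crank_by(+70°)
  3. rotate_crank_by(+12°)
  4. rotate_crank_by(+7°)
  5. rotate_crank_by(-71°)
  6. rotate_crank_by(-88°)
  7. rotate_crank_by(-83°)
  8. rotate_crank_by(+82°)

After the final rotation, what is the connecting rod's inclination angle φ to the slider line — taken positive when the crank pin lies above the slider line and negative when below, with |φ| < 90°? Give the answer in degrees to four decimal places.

-10.3199

set_geometry: r = 24 mm, L = 149 mm, e = 4 mm; θ ← 0°
rotate_crank_by(+70°): θ ← 0° +70° = 70°
rotate_crank_by(+12°): θ ← 70° +12° = 82°
rotate_crank_by(+7°): θ ← 82° +7° = 89°
rotate_crank_by(-71°): θ ← 89° -71° = 18°
rotate_crank_by(-88°): θ ← 18° -88° = -70°
rotate_crank_by(-83°): θ ← -70° -83° = -153°
rotate_crank_by(+82°): θ ← -153° +82° = -71°
crank pin P = (r cos θ, r sin θ) = (7.813636, -22.692446)
h = r sin θ − e = -22.692446 − 4 = -26.692446
sin φ = h / L = -26.692446 / 149 = -0.17914393
φ = arcsin(-0.17914393) = -10.319900°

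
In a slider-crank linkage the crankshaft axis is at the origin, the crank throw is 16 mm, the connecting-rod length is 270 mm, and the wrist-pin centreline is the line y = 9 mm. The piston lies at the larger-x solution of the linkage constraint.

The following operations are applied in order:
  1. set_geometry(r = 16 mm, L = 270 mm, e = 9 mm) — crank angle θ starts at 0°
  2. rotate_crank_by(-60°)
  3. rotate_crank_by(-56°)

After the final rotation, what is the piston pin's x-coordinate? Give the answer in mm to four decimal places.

set_geometry: r = 16 mm, L = 270 mm, e = 9 mm; θ ← 0°
rotate_crank_by(-60°): θ ← 0° -60° = -60°
rotate_crank_by(-56°): θ ← -60° -56° = -116°
crank pin P = (r cos θ, r sin θ) = (-7.013938, -14.380705)
h = r sin θ − e = -14.380705 − 9 = -23.380705
x = r cos θ + √(L² − h²) = -7.013938 + √(72900.0 − 546.6574) = -7.013938 + 268.985767 = 261.971828

261.9718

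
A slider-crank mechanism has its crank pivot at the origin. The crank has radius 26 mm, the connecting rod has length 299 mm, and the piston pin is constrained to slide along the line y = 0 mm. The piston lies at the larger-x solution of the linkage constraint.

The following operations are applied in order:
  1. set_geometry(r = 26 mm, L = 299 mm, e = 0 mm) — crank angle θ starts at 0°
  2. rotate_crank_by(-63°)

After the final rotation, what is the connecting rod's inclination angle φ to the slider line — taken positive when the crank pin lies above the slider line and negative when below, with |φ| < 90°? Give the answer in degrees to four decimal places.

-4.4437

set_geometry: r = 26 mm, L = 299 mm, e = 0 mm; θ ← 0°
rotate_crank_by(-63°): θ ← 0° -63° = -63°
crank pin P = (r cos θ, r sin θ) = (11.803753, -23.166170)
h = r sin θ − e = -23.166170 − 0 = -23.166170
sin φ = h / L = -23.166170 / 299 = -0.07747883
φ = arcsin(-0.07747883) = -4.443663°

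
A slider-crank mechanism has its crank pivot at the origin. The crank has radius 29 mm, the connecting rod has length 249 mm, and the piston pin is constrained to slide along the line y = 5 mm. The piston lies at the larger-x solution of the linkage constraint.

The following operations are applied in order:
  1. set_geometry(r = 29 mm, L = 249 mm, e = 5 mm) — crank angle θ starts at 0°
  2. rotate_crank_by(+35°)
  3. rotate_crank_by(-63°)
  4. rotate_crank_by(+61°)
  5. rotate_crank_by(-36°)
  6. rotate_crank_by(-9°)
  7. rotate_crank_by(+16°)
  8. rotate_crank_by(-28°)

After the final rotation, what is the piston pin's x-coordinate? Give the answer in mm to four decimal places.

set_geometry: r = 29 mm, L = 249 mm, e = 5 mm; θ ← 0°
rotate_crank_by(+35°): θ ← 0° +35° = 35°
rotate_crank_by(-63°): θ ← 35° -63° = -28°
rotate_crank_by(+61°): θ ← -28° +61° = 33°
rotate_crank_by(-36°): θ ← 33° -36° = -3°
rotate_crank_by(-9°): θ ← -3° -9° = -12°
rotate_crank_by(+16°): θ ← -12° +16° = 4°
rotate_crank_by(-28°): θ ← 4° -28° = -24°
crank pin P = (r cos θ, r sin θ) = (26.492818, -11.795363)
h = r sin θ − e = -11.795363 − 5 = -16.795363
x = r cos θ + √(L² − h²) = 26.492818 + √(62001.0 − 282.0842) = 26.492818 + 248.432920 = 274.925738

274.9257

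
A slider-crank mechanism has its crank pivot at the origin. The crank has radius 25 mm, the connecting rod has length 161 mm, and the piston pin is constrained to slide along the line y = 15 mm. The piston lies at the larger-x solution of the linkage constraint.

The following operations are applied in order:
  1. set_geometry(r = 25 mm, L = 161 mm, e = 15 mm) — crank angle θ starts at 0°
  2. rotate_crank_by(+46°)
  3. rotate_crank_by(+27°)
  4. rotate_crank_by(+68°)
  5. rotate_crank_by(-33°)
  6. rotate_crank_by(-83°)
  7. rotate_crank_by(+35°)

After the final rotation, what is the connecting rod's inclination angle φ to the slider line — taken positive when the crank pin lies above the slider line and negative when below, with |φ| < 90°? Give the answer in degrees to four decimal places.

2.3675

set_geometry: r = 25 mm, L = 161 mm, e = 15 mm; θ ← 0°
rotate_crank_by(+46°): θ ← 0° +46° = 46°
rotate_crank_by(+27°): θ ← 46° +27° = 73°
rotate_crank_by(+68°): θ ← 73° +68° = 141°
rotate_crank_by(-33°): θ ← 141° -33° = 108°
rotate_crank_by(-83°): θ ← 108° -83° = 25°
rotate_crank_by(+35°): θ ← 25° +35° = 60°
crank pin P = (r cos θ, r sin θ) = (12.500000, 21.650635)
h = r sin θ − e = 21.650635 − 15 = 6.650635
sin φ = h / L = 6.650635 / 161 = 0.04130829
φ = arcsin(0.04130829) = 2.367464°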